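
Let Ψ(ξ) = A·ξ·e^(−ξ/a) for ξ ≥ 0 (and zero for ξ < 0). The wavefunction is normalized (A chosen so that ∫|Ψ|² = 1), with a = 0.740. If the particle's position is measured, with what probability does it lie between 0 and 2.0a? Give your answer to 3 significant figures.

P ≈ 0.762

The probability is P = ∫ |Ψ|² dξ over [0, 2.0a].
The normalization integral ∫|Ψ|²dξ over the whole domain equals a^3/4·A², and A² cancels in the ratio.
Let u = ξ/a; then A² and the length scale cancel, so P = ∫_{0}^{2.0} u^2·e^(-2·u) du ÷ ∫_{0}^{∞} u^2·e^(-2·u) du.
With ∫ u^2·e^(-2·u) du = -(2·u^2 + 2·u + 1)·e^(-2·u)/4 + C, the region integral is 1/4 - 13·e^(-4)/4 and the full one is 1/4.
The result is P = 0.7619.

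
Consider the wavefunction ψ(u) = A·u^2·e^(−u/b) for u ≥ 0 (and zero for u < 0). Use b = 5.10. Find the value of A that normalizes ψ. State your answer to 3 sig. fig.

Normalization requires ∫|ψ|² du = 1, integrated from 0 to ∞.
The integral (without the A² prefactor) comes out to 3·b^5/4.
Hence A² = 1/[3·b^5/4].
Plugging in b = 5.10 yields A = 0.01966.

A ≈ 0.0197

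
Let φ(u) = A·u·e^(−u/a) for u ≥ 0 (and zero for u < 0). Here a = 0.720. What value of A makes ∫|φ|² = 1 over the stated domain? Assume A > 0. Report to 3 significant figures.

Require ∫ |φ|² du = 1 over the whole domain.
The integral (without the A² prefactor) comes out to a^3/4.
Hence A² = 1/[a^3/4].
Substituting a = 0.720 gives A² = 10.72, so A = 3.274.

A ≈ 3.27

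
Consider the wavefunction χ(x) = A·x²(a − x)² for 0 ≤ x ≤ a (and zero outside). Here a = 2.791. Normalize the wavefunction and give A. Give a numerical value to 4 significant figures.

The normalization condition is ∫|χ|² dx = 1 from 0 to a.
Expanding the polynomial and integrating term by term, carrying out the integral gives A² · a^9/630.
Setting this equal to 1 gives A² = 1/(a^9/630).
Plugging in a = 2.791 yields A = 0.24760.

A ≈ 0.2476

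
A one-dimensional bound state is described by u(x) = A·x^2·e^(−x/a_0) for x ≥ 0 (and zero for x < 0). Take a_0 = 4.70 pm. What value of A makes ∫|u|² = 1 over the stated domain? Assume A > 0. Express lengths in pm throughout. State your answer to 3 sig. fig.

A ≈ 0.0241 pm^(-5/2)

The normalization condition is ∫|u|² dx = 1 from 0 to ∞.
Recall ∫₀^∞ x^m e^(−x/β) dx = m!·β^(m+1), carrying out the integral gives A² · 3·a_0^5/4.
With a_0 = 4.70: A² = 0.0005814 and A = 0.02411.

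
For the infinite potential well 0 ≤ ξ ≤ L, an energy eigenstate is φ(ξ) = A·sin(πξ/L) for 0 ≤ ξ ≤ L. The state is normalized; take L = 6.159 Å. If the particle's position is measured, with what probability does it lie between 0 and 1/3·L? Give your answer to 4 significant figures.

P = ∫_{0}^{1/3·L} |φ(ξ)|² dξ.
The normalization integral ∫|φ|²dξ over the whole domain equals L/2·A², and A² cancels in the ratio.
In terms of u = ξ/L (A² and the length scale cancel between numerator and denominator), P = [∫_{0}^{1/3} sin(π·u)^2 du] / [∫_{0}^{1} sin(π·u)^2 du].
An antiderivative of sin(π·u)^2 is u/2 - sin(2·π·u)/(4·π); evaluating from 0 to 1/3 gives -√(3)/(8·π) + 1/6, while the full integral is 1/2.
The result is P = (-√(3)/4 + π/3)/π.

P ≈ 0.1955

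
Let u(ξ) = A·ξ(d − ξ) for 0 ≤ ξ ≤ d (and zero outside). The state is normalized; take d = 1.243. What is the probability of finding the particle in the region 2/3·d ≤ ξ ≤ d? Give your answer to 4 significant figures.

P ≈ 0.2099

The probability is P = ∫ |u|² dξ over [2/3·d, d].
With A² fixed by ∫|u|² = 1, i.e. A² = (d^5/30)^(−1), substitute and integrate.
In terms of t = ξ/d (A² and the length scale cancel between numerator and denominator), P = [∫_{2/3}^{1} t^2·(1 - t)^2 dt] / [∫_{0}^{1} t^2·(1 - t)^2 dt].
An antiderivative of t^2·(1 - t)^2 is t^3·(6·t^2 - 15·t + 10)/30; evaluating from 2/3 to 1 gives 17/2430, while the full integral is 1/30.
The result is P = 17/81.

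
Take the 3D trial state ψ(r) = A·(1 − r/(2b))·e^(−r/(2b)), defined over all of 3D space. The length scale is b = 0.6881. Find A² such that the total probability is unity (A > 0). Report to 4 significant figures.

Require ∫ |ψ|² 4πr² dr = 1 over the whole domain.
Recall ∫₀^∞ r^m e^(−r/β) dr = m!·β^(m+1), ∫|ψ|² 4πr² dr = A²·(8·π·b^3).
With b = 0.6881: A² = 0.12213 and A = 0.34946.

A^2 ≈ 0.1221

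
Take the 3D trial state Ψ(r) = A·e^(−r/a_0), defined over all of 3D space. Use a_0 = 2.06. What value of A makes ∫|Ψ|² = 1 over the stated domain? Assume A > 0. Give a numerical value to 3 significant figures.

Require ∫ |Ψ|² 4πr² dr = 1 over the whole domain.
The angular integral contributes 4π, leaving ∫₀^∞ r²|Ψ|² dr.
Recall ∫₀^∞ r^m e^(−r/β) dr = m!·β^(m+1), ∫|Ψ|² 4πr² dr = A²·(π·a_0^3).
Setting this equal to 1 gives A² = 1/(π·a_0^3).
With a_0 = 2.06: A² = 0.03641 and A = 0.1908.

A ≈ 0.191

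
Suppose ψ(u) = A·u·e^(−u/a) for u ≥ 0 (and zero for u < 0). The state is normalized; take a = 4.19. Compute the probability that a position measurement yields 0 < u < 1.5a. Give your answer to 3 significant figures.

The probability is P = ∫ |ψ|² du over [0, 1.5a].
Since A² = 1/(a^3/4), this is the region integral divided by the full normalization integral.
In terms of t = u/a (A² and the length scale cancel between numerator and denominator), P = [∫_{0}^{1.5} t^2·e^(-2·t) dt] / [∫_{0}^{∞} t^2·e^(-2·t) dt].
An antiderivative of t^2·e^(-2·t) is -(2·t^2 + 2·t + 1)·e^(-2·t)/4; evaluating from 0 to 1.5 gives 1/4 - 17·e^(-3)/8, while the full integral is 1/4.
Evaluating gives P = 0.5768.

P ≈ 0.577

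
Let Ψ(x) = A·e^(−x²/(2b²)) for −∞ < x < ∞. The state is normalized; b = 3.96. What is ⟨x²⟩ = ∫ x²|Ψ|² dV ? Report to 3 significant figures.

⟨x²⟩ = ∫ x^2 |Ψ|² dx over the full domain.
Since the A² factors cancel between numerator and denominator, ⟨x²⟩ = b^2/2.
With b = 3.96, ⟨x^2⟩ = 7.841.

⟨x^2⟩ ≈ 7.84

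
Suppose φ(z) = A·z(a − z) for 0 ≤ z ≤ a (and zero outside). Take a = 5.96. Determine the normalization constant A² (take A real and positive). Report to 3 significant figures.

Normalization requires ∫|φ|² dz = 1, integrated from 0 to a.
Expanding the polynomial and integrating term by term, the integral (without the A² prefactor) comes out to a^5/30.
Hence A² = 1/[a^5/30].
With a = 5.96: A² = 0.003989 and A = 0.06316.

A^2 ≈ 0.00399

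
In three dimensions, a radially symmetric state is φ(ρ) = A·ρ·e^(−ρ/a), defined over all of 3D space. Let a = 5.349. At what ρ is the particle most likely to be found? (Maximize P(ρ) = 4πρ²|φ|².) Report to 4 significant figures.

The maximum of P(ρ) = 4πρ²|φ|² occurs where its derivative vanishes.
Solving yields ρ = 2·a.
With a = 5.349, the most probable radial distance is 10.698.

ρ ≈ 10.70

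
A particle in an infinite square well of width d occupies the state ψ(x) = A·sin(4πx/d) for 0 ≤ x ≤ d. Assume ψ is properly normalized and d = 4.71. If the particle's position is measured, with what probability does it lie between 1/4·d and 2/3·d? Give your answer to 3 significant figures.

The probability is P = ∫ |ψ|² dx over [1/4·d, 2/3·d].
Since A² = 1/(d/2), this is the region integral divided by the full normalization integral.
Let u = x/d; then A² and the length scale cancel, so P = ∫_{1/4}^{2/3} sin(4·π·u)^2 du ÷ ∫_{0}^{1} sin(4·π·u)^2 du.
With ∫ sin(4·π·u)^2 du = u/2 - sin(4·π·u)·cos(4·π·u)/(8·π) + C, the region integral is √(3)/(32·π) + 5/24 and the full one is 1/2.
Taking the ratio, P = √(3)/(16·π) + 5/12.

P ≈ 0.451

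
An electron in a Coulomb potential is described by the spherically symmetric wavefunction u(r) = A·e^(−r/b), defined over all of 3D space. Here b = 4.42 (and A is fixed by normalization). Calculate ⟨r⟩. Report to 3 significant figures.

⟨r⟩ ≈ 6.63

⟨r⟩ = ∫ r |u|² 4πr² dr over the full domain.
Evaluating both integrals, ⟨r⟩ = 3·b/2.
Putting b = 4.42 gives 6.630.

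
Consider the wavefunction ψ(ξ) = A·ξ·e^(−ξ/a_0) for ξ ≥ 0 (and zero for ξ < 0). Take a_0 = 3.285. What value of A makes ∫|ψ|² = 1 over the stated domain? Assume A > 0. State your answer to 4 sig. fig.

Normalization requires ∫|ψ|² dξ = 1, integrated from 0 to ∞.
Recall ∫₀^∞ ξ^m e^(−ξ/β) dξ = m!·β^(m+1), ∫|ψ|² dξ = A²·(a_0^3/4).
So A² = (a_0^3/4)^(−1).
Plugging in a_0 = 3.285 yields A = 0.33591.

A ≈ 0.3359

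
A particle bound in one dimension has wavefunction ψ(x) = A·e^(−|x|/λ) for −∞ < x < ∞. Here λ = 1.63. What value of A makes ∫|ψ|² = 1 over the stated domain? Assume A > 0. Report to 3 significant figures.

Normalization requires ∫|ψ|² dx = 1, integrated from −∞ to ∞.
∫|ψ|² dx = A²·(λ).
Hence A² = 1/[λ].
Substituting λ = 1.63 gives A² = 0.6135, so A = 0.7833.

A ≈ 0.783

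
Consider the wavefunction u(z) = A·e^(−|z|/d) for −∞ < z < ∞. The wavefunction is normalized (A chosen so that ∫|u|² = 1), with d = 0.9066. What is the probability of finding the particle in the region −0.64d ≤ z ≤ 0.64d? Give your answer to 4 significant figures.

|u|² is the probability density, so P = ∫_{−0.64d}^{0.64d} |u|² dz.
With A² fixed by ∫|u|² = 1, i.e. A² = (d)^(−1), substitute and integrate.
Both integrals are even about z = 0, so only the z ≥ 0 halves are needed (the factors of 2 cancel). Substituting t = z/d, A² and the length scale cancel in the ratio: P = ∫_{0}^{0.64} e^(-2·t) dt / ∫_{0}^{∞} e^(-2·t) dt.
An antiderivative of e^(-2·t) is -e^(-2·t)/2; evaluating from 0 to 0.64 gives 1/2 - e^(-32/25)/2, while the full integral is 1/2.
Taking the ratio, P = 0.72196.

P ≈ 0.7220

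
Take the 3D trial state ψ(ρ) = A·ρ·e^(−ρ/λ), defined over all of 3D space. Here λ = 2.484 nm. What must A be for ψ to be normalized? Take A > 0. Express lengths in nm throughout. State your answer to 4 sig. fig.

The normalization condition is ∫|ψ|² 4πρ² dρ = 1 from 0 to ∞.
(Spherical symmetry: dV = 4πρ² dρ.)
∫|ψ|² 4πρ² dρ = A²·(3·π·λ^5).
So A² = (3·π·λ^5)^(−1).
Plugging in λ = 2.484 yields A = 0.033495.

A ≈ 0.03350 nm^(-5/2)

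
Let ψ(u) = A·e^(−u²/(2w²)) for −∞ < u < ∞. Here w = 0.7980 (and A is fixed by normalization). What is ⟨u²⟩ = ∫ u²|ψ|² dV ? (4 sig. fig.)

⟨u^2⟩ ≈ 0.3184

⟨u²⟩ = ∫ u^2 |ψ|² du over the full domain.
The ratio of the moment integral to the normalization integral gives ⟨u²⟩ = w^2/2.
Putting w = 0.7980 gives 0.31840.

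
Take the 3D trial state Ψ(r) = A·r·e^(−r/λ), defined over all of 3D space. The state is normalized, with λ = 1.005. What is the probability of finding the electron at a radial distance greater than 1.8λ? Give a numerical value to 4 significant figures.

With dV = 4πr²dr, the probability is ∫|Ψ|² dV over r > 1.8λ.
A² is fixed by ∫₀^∞ 4πr²|Ψ|² dr = 1, i.e. A² = (3·π·λ^5)^(−1).
Let u = r/λ; then A², 4π and the length scale all cancel, so P = ∫_{1.8}^{∞} u^4·e^(-2·u) du ÷ ∫_{0}^{∞} u^4·e^(-2·u) du.
Using ∫ u^4·e^(-2·u) du = -(u^4/2 + u^3 + 3·u^2/2 + 3·u/2 + 3/4)·e^(-2·u), the numerator is ≈ 0.529829 and the denominator is 3/4.
Taking the ratio yields P = 0.70644.

P ≈ 0.7064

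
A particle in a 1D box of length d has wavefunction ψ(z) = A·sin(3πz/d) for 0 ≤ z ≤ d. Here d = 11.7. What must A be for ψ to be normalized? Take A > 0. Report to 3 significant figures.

We need A² ∫|f|² dz = 1, taking the integral from 0 to d.
With ψ = A·sin(3πz/d), the integral evaluates to A²·[d/2].
Substituting d = 11.7 gives A² = 0.1709, so A = 0.4134.

A ≈ 0.413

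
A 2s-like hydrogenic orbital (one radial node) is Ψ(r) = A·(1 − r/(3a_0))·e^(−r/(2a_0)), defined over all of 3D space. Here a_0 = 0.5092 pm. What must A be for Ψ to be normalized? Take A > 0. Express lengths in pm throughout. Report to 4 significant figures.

Require ∫ |Ψ|² 4πr² dr = 1 over the whole domain.
In 3D with spherical symmetry the volume element is 4πr² dr.
With ∫₀^∞ r^4 e^(−αr) dr = 4!/α^5, ∫|Ψ|² 4πr² dr = A²·(8·π·a_0^3/3).
Hence A² = 1/[8·π·a_0^3/3].
Plugging in a_0 = 0.5092 yields A = 0.95084.

A ≈ 0.9508 pm^(-3/2)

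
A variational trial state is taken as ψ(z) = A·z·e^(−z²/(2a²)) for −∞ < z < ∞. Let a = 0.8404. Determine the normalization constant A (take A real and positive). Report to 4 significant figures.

A ≈ 1.379

We need A² ∫|f|² dz = 1, taking the integral from −∞ to ∞.
Using the Gaussian integral ∫_{−∞}^{∞} e^(−αz²) dz = √(π/α), carrying out the integral gives A² · √(π)·a^3/2.
Hence A² = 1/[√(π)·a^3/2].
Plugging in a = 0.8404 yields A = 1.3788.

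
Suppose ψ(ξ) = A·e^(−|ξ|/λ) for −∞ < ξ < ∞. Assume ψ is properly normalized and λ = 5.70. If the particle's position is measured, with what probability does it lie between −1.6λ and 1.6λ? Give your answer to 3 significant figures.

The probability is P = ∫ |ψ|² dξ over [−1.6λ, 1.6λ].
Since A² = 1/(λ), this is the region integral divided by the full normalization integral.
Both integrals are even about ξ = 0, so only the ξ ≥ 0 halves are needed (the factors of 2 cancel). In terms of u = ξ/λ (A² and the length scale cancel between numerator and denominator), P = [∫_{0}^{1.6} e^(-2·u) du] / [∫_{0}^{∞} e^(-2·u) du].
Using ∫ e^(-2·u) du = -e^(-2·u)/2, the numerator is 1/2 - e^(-16/5)/2 and the denominator is 1/2.
The result is P = 0.9592.

P ≈ 0.959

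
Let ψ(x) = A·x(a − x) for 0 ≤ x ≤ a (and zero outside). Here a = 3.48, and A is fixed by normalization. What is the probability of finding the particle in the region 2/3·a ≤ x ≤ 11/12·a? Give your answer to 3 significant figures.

|ψ|² is the probability density, so P = ∫_{2/3·a}^{11/12·a} |ψ|² dx.
The normalization integral ∫|ψ|²dx over the whole domain equals a^5/30·A², and A² cancels in the ratio.
In terms of u = x/a (A² and the length scale cancel between numerator and denominator), P = [∫_{2/3}^{11/12} u^2·(1 - u)^2 du] / [∫_{0}^{1} u^2·(1 - u)^2 du].
Using ∫ u^2·(1 - u)^2 du = u^3·(6·u^2 - 15·u + 10)/30, the numerator is ≈ 0.0068263 and the denominator is 1/30.
The result is P = 0.2048.

P ≈ 0.205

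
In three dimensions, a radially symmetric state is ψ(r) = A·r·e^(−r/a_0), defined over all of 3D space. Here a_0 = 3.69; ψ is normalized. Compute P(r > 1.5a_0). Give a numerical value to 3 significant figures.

P ≈ 0.815

Integrate the radial probability density 4πr²|ψ|² over r > 1.5a_0.
The full normalization integral is A²·[3·π·a_0^5] = 1, fixing A².
Substituting u = r/a_0, A², 4π and the length scale all cancel in the ratio: P = ∫_{1.5}^{∞} u^4·e^(-2·u) du / ∫_{0}^{∞} u^4·e^(-2·u) du.
Using ∫ u^4·e^(-2·u) du = -(u^4/2 + u^3 + 3·u^2/2 + 3·u/2 + 3/4)·e^(-2·u), the numerator is 393·e^(-3)/32 and the denominator is 3/4.
This evaluates to P = 0.8153.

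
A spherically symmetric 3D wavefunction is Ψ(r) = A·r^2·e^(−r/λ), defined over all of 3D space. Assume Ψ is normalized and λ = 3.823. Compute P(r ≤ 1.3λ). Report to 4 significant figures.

P = ∫ |Ψ|² 4πr² dr over r ≤ 1.3λ.
Normalization gives A² = 1/(45·π·λ^7/2).
In terms of u = r/λ (A², 4π and the length scale all cancel between numerator and denominator), P = [∫_{0}^{1.3} u^6·e^(-2·u) du] / [∫_{0}^{∞} u^6·e^(-2·u) du].
Using ∫ u^6·e^(-2·u) du = -(4·u^6 + 12·u^5 + 30·u^4 + 60·u^3 + 90·u^2 + 90·u + 45)·e^(-2·u)/8, the numerator is ≈ 0.0965818 and the denominator is 45/8.
This evaluates to P = 0.017170.

P ≈ 0.01717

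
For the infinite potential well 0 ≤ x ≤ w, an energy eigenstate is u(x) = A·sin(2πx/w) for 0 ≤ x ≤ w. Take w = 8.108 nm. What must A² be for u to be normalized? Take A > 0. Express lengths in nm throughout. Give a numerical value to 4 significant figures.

A^2 ≈ 0.2467 nm^(-1)

The normalization condition is ∫|u|² dx = 1 from 0 to w.
With u = A·sin(2πx/w), the integral evaluates to A²·[w/2].
Setting this equal to 1 gives A² = 1/(w/2).
Plugging in w = 8.108 yields A = 0.49666.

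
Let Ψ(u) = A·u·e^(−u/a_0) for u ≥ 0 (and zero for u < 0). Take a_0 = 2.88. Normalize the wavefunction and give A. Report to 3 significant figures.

A ≈ 0.409

Normalization requires ∫|Ψ|² du = 1, integrated from 0 to ∞.
Recall ∫₀^∞ u^m e^(−u/β) du = m!·β^(m+1), with Ψ = A·u·e^(−u/a_0), the integral evaluates to A²·[a_0^3/4].
Hence A² = 1/[a_0^3/4].
Substituting a_0 = 2.88 gives A² = 0.1674, so A = 0.4092.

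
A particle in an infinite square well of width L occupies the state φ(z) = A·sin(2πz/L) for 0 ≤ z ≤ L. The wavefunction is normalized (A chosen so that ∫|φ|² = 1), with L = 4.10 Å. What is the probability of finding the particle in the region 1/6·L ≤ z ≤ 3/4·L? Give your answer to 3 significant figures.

P ≈ 0.652

P = ∫_{1/6·L}^{3/4·L} |φ(z)|² dz.
The normalization integral ∫|φ|²dz over the whole domain equals L/2·A², and A² cancels in the ratio.
In terms of u = z/L (A² and the length scale cancel between numerator and denominator), P = [∫_{1/6}^{3/4} sin(2·π·u)^2 du] / [∫_{0}^{1} sin(2·π·u)^2 du].
With ∫ sin(2·π·u)^2 du = u/2 - sin(4·π·u)/(8·π) + C, the region integral is √(3)/(16·π) + 7/24 and the full one is 1/2.
Evaluating gives P = √(3)/(8·π) + 7/12.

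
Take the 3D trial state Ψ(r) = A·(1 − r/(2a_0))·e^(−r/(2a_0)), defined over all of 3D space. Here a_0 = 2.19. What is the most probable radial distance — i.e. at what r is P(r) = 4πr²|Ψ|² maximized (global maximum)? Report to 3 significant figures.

r ≈ 11.5

Differentiate P(r) = 4πr²|Ψ|² with respect to r and set to zero.
This gives r = a_0·(√(5) + 3).
With a_0 = 2.19, the most probable radial distance is 11.47.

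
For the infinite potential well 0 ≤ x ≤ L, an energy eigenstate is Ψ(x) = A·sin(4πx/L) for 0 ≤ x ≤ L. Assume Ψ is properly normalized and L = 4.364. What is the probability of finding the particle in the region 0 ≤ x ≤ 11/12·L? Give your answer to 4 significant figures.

P ≈ 0.9511

|Ψ|² is the probability density, so P = ∫_{0}^{11/12·L} |Ψ|² dx.
With A² fixed by ∫|Ψ|² = 1, i.e. A² = (L/2)^(−1), substitute and integrate.
In terms of u = x/L (A² and the length scale cancel between numerator and denominator), P = [∫_{0}^{11/12} sin(4·π·u)^2 du] / [∫_{0}^{1} sin(4·π·u)^2 du].
With ∫ sin(4·π·u)^2 du = u/2 - sin(4·π·u)·cos(4·π·u)/(8·π) + C, the region integral is √(3)/(32·π) + 11/24 and the full one is 1/2.
This works out to P = √(3)/(16·π) + 11/12.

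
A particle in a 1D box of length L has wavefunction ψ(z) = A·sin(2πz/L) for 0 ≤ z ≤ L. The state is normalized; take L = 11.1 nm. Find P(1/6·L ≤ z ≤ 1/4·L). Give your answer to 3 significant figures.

P ≈ 0.152

The probability is P = ∫ |ψ|² dz over [1/6·L, 1/4·L].
With A² fixed by ∫|ψ|² = 1, i.e. A² = (L/2)^(−1), substitute and integrate.
In terms of u = z/L (A² and the length scale cancel between numerator and denominator), P = [∫_{1/6}^{1/4} sin(2·π·u)^2 du] / [∫_{0}^{1} sin(2·π·u)^2 du].
An antiderivative of sin(2·π·u)^2 is u/2 - sin(4·π·u)/(8·π); evaluating from 1/6 to 1/4 gives √(3)/(16·π) + 1/24, while the full integral is 1/2.
The result is P = (√(3)/8 + π/12)/π.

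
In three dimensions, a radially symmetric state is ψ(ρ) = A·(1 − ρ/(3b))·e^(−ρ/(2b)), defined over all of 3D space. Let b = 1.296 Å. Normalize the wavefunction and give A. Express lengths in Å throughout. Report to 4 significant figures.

Normalization requires ∫|ψ|² 4πρ² dρ = 1, integrated from 0 to ∞.
In 3D with spherical symmetry the volume element is 4πρ² dρ.
Using ∫₀^∞ ρⁿ e^(−αρ) dρ = n!/αⁿ⁺¹, carrying out the integral gives A² · 8·π·b^3/3.
Hence A² = 1/[8·π·b^3/3].
Plugging in b = 1.296 yields A = 0.23417.

A ≈ 0.2342 Å^(-3/2)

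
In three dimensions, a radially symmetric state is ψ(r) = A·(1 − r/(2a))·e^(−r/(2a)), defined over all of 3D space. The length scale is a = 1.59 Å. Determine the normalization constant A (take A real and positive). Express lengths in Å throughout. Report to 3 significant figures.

A ≈ 0.0995 Å^(-3/2)

Require ∫ |ψ|² 4πr² dr = 1 over the whole domain.
The angular integral contributes 4π, leaving ∫₀^∞ r²|ψ|² dr.
Carrying out the integral gives A² · 8·π·a^3.
Hence A² = 1/[8·π·a^3].
With a = 1.59: A² = 0.009898 and A = 0.09949.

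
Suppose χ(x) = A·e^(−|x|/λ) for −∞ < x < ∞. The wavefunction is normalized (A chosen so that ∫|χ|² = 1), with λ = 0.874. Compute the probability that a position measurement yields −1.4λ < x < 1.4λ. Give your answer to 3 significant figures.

P = ∫_{−1.4λ}^{1.4λ} |χ(x)|² dx.
Since A² = 1/(λ), this is the region integral divided by the full normalization integral.
By symmetry take twice the x ≥ 0 contribution in numerator and denominator; the 2's cancel. Let u = x/λ; then A² and the length scale cancel, so P = ∫_{0}^{1.4} e^(-2·u) du ÷ ∫_{0}^{∞} e^(-2·u) du.
An antiderivative of e^(-2·u) is -e^(-2·u)/2; evaluating from 0 to 1.4 gives 1/2 - e^(-14/5)/2, while the full integral is 1/2.
This works out to P = 0.9392.

P ≈ 0.939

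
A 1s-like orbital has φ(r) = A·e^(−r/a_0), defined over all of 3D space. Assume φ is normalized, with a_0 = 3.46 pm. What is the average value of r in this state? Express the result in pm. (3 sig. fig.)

The expectation value is the |φ|²-weighted average of r: ∫ r|φ|² 4πr² dr.
Recall ∫₀^∞ r^m e^(−r/β) dr = m!·β^(m+1), the ratio of the moment integral to the normalization integral gives ⟨r⟩ = 3·a_0/2.
With a_0 = 3.46, ⟨r⟩ = 5.190.

⟨r⟩ ≈ 5.19 pm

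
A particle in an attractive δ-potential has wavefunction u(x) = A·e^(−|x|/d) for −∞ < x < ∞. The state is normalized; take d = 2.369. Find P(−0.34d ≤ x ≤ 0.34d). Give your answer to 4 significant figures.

P ≈ 0.4934

|u|² is the probability density, so P = ∫_{−0.34d}^{0.34d} |u|² dx.
With A² fixed by ∫|u|² = 1, i.e. A² = (d)^(−1), substitute and integrate.
Both integrals are even about x = 0, so only the x ≥ 0 halves are needed (the factors of 2 cancel). In terms of t = x/d (A² and the length scale cancel between numerator and denominator), P = [∫_{0}^{0.34} e^(-2·t) dt] / [∫_{0}^{∞} e^(-2·t) dt].
An antiderivative of e^(-2·t) is -e^(-2·t)/2; evaluating from 0 to 0.34 gives 1/2 - e^(-17/25)/2, while the full integral is 1/2.
The result is P = 0.49338.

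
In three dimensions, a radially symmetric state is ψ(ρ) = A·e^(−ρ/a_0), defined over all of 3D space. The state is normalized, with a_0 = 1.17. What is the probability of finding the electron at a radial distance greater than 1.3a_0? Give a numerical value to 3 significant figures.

P ≈ 0.518

Integrate the radial probability density 4πρ²|ψ|² over ρ > 1.3a_0.
The full normalization integral is A²·[π·a_0^3] = 1, fixing A².
Let u = ρ/a_0; then A², 4π and the length scale all cancel, so P = ∫_{1.3}^{∞} u^2·e^(-2·u) du ÷ ∫_{0}^{∞} u^2·e^(-2·u) du.
With ∫ u^2·e^(-2·u) du = -(2·u^2 + 2·u + 1)·e^(-2·u)/4 + C, the region integral is 349·e^(-13/5)/200 and the full one is 1/4.
This evaluates to P = 0.5184.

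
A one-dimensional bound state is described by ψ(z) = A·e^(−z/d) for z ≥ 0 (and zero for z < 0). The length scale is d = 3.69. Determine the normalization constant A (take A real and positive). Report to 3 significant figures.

Normalization requires ∫|ψ|² dz = 1, integrated from 0 to ∞.
Carrying out the integral gives A² · d/2.
Substituting d = 3.69 gives A² = 0.5420, so A = 0.7362.

A ≈ 0.736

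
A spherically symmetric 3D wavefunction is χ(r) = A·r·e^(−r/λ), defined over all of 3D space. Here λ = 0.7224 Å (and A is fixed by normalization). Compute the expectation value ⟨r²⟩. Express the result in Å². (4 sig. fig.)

⟨r^2⟩ ≈ 3.914 Å^2

By definition ⟨r²⟩ = ∫ r^2 |χ(r)|² 4πr² dr.
Recall ∫₀^∞ r^m e^(−r/β) dr = m!·β^(m+1), the ratio of the moment integral to the normalization integral gives ⟨r²⟩ = 15·λ^2/2.
With λ = 0.7224, ⟨r^2⟩ = 3.9140.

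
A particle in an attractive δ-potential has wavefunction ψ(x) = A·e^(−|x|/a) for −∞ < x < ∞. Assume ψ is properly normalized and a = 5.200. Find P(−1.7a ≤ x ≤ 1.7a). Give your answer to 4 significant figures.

|ψ|² is the probability density, so P = ∫_{−1.7a}^{1.7a} |ψ|² dx.
With A² fixed by ∫|ψ|² = 1, i.e. A² = (a)^(−1), substitute and integrate.
Both integrals are even about x = 0, so only the x ≥ 0 halves are needed (the factors of 2 cancel). In terms of u = x/a (A² and the length scale cancel between numerator and denominator), P = [∫_{0}^{1.7} e^(-2·u) du] / [∫_{0}^{∞} e^(-2·u) du].
With ∫ e^(-2·u) du = -e^(-2·u)/2 + C, the region integral is 1/2 - e^(-17/5)/2 and the full one is 1/2.
Evaluating gives P = 0.96663.

P ≈ 0.9666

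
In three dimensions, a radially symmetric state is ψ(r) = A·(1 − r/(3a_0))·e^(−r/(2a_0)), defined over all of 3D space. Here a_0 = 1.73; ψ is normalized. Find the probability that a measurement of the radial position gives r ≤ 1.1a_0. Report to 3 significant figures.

P = ∫ |ψ|² 4πr² dr over r ≤ 1.1a_0.
Normalization gives A² = 1/(8·π·a_0^3/3).
Substituting u = r/a_0, A², 4π and the length scale all cancel in the ratio: P = ∫_{0}^{1.1} u^2·(1 - u/3)^2·e^(-u) du / ∫_{0}^{∞} u^2·(1 - u/3)^2·e^(-u) du.
An antiderivative of u^2·(1 - u/3)^2·e^(-u) is (-u^4 + 2·u^3 - 3·u^2 - 6·u - 6)·e^(-u)/9; evaluating from 0 to 1.1 gives ≈ 0.11069, while the full integral is 2/3.
The region integral divided by the full integral gives P = 0.1660.

P ≈ 0.166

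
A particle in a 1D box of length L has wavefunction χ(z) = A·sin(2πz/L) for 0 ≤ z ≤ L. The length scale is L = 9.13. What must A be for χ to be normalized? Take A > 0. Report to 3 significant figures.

The normalization condition is ∫|χ|² dz = 1 from 0 to L.
With ∫₀^L sin²(nπz/L) dz = L/2, the integral (without the A² prefactor) comes out to L/2.
Setting this equal to 1 gives A² = 1/(L/2).
With L = 9.13: A² = 0.2191 and A = 0.4680.

A ≈ 0.468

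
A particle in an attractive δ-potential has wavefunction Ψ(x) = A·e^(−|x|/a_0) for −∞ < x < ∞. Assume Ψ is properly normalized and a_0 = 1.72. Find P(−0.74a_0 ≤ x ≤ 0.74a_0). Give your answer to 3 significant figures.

P = ∫_{−0.74a_0}^{0.74a_0} |Ψ(x)|² dx.
With A² fixed by ∫|Ψ|² = 1, i.e. A² = (a_0)^(−1), substitute and integrate.
By symmetry take twice the x ≥ 0 contribution in numerator and denominator; the 2's cancel. Substituting u = x/a_0, A² and the length scale cancel in the ratio: P = ∫_{0}^{0.74} e^(-2·u) du / ∫_{0}^{∞} e^(-2·u) du.
Using ∫ e^(-2·u) du = -e^(-2·u)/2, the numerator is 1/2 - e^(-37/25)/2 and the denominator is 1/2.
Taking the ratio, P = 0.7724.

P ≈ 0.772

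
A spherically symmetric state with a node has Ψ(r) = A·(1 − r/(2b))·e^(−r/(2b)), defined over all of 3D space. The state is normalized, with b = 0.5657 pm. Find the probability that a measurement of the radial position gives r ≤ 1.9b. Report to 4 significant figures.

P = ∫ |Ψ|² 4πr² dr over r ≤ 1.9b.
A² is fixed by ∫₀^∞ 4πr²|Ψ|² dr = 1, i.e. A² = (8·π·b^3)^(−1).
Let u = r/b; then A², 4π and the length scale all cancel, so P = ∫_{0}^{1.9} u^2·(1 - u/2)^2·e^(-u) du ÷ ∫_{0}^{∞} u^2·(1 - u/2)^2·e^(-u) du.
With ∫ u^2·(1 - u/2)^2·e^(-u) du = -(u^4/4 + u^2 + 2·u + 2)·e^(-u) + C, the region integral is ≈ 0.105261 and the full one is 2.
This evaluates to P = 0.052630.

P ≈ 0.05263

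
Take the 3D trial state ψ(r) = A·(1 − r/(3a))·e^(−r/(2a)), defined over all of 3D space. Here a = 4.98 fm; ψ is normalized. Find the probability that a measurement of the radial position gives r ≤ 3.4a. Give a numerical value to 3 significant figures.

P ≈ 0.354

P = ∫ |ψ|² 4πr² dr over r ≤ 3.4a.
A² is fixed by ∫₀^∞ 4πr²|ψ|² dr = 1, i.e. A² = (8·π·a^3/3)^(−1).
Let u = r/a; then A², 4π and the length scale all cancel, so P = ∫_{0}^{3.4} u^2·(1 - u/3)^2·e^(-u) du ÷ ∫_{0}^{∞} u^2·(1 - u/3)^2·e^(-u) du.
With ∫ u^2·(1 - u/3)^2·e^(-u) du = (-u^4 + 2·u^3 - 3·u^2 - 6·u - 6)·e^(-u)/9 + C, the region integral is ≈ 0.23613 and the full one is 2/3.
The region integral divided by the full integral gives P = 0.3542.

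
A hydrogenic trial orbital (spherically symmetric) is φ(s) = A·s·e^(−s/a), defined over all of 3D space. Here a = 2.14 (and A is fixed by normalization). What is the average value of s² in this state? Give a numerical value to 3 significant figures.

The expectation value is the |φ|²-weighted average of s^2: ∫ s^2|φ|² 4πs² ds.
With ∫₀^∞ s^6 e^(−αs) ds = 6!/α^7, evaluating both integrals, ⟨s²⟩ = 15·a^2/2.
Putting a = 2.14 gives 34.35.

⟨s^2⟩ ≈ 34.3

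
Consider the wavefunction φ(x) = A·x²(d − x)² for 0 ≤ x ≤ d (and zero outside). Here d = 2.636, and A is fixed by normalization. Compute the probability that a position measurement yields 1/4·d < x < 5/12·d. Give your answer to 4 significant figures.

P ≈ 0.2534

P = ∫_{1/4·d}^{5/12·d} |φ(x)|² dx.
The normalization integral ∫|φ|²dx over the whole domain equals d^9/630·A², and A² cancels in the ratio.
Let u = x/d; then A² and the length scale cancel, so P = ∫_{1/4}^{5/12} u^4·(1 - u)^4 du ÷ ∫_{0}^{1} u^4·(1 - u)^4 du.
With ∫ u^4·(1 - u)^4 du = u^5·(70·u^4 - 315·u^3 + 540·u^2 - 420·u + 126)/630 + C, the region integral is ≈ 0.000402226 and the full one is 1/630.
This works out to P = 0.25340.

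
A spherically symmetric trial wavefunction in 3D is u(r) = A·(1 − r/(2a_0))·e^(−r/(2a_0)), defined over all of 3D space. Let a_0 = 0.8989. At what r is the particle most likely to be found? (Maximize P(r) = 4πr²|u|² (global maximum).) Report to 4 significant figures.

Differentiate P(r) = 4πr²|u|² with respect to r and set to zero.
Solving yields r = a_0·(√(5) + 3).
With a_0 = 0.8989, the most probable radial distance is 4.7067.

r ≈ 4.707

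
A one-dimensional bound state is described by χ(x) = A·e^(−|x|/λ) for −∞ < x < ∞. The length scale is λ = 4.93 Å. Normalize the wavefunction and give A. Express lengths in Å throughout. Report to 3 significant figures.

Normalization requires ∫|χ|² dx = 1, integrated from −∞ to ∞.
The integral (without the A² prefactor) comes out to λ.
Substituting λ = 4.93 gives A² = 0.2028, so A = 0.4504.

A ≈ 0.450 Å^(-1/2)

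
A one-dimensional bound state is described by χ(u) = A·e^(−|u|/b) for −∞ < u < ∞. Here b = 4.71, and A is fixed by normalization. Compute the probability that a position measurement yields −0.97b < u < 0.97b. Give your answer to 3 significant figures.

|χ|² is the probability density, so P = ∫_{−0.97b}^{0.97b} |χ|² du.
With A² fixed by ∫|χ|² = 1, i.e. A² = (b)^(−1), substitute and integrate.
By symmetry take twice the u ≥ 0 contribution in numerator and denominator; the 2's cancel. Substituting t = u/b, A² and the length scale cancel in the ratio: P = ∫_{0}^{0.97} e^(-2·t) dt / ∫_{0}^{∞} e^(-2·t) dt.
An antiderivative of e^(-2·t) is -e^(-2·t)/2; evaluating from 0 to 0.97 gives 1/2 - e^(-97/50)/2, while the full integral is 1/2.
Taking the ratio, P = 0.8563.

P ≈ 0.856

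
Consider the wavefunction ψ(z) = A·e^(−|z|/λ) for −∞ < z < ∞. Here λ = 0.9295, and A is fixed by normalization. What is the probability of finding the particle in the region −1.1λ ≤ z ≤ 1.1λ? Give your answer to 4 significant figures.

The probability is P = ∫ |ψ|² dz over [−1.1λ, 1.1λ].
Since A² = 1/(λ), this is the region integral divided by the full normalization integral.
By symmetry take twice the z ≥ 0 contribution in numerator and denominator; the 2's cancel. Substituting u = z/λ, A² and the length scale cancel in the ratio: P = ∫_{0}^{1.1} e^(-2·u) du / ∫_{0}^{∞} e^(-2·u) du.
With ∫ e^(-2·u) du = -e^(-2·u)/2 + C, the region integral is 1/2 - e^(-11/5)/2 and the full one is 1/2.
Taking the ratio, P = 0.88920.

P ≈ 0.8892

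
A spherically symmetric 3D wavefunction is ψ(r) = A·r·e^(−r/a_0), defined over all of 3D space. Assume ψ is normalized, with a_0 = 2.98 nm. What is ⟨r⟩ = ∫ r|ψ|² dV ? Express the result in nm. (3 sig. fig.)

⟨r⟩ ≈ 7.45 nm

⟨r⟩ = ∫ r |ψ|² 4πr² dr over the full domain.
With ∫₀^∞ r^5 e^(−αr) dr = 5!/α^6, the ratio of the moment integral to the normalization integral gives ⟨r⟩ = 5·a_0/2.
With a_0 = 2.98, ⟨r⟩ = 7.450.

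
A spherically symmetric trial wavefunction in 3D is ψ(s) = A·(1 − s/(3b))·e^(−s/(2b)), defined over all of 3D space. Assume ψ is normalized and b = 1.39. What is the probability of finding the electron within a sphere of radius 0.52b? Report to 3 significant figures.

P = ∫ |ψ|² 4πs² ds over s ≤ 0.52b.
The full normalization integral is A²·[8·π·b^3/3] = 1, fixing A².
Substituting u = s/b, A², 4π and the length scale all cancel in the ratio: P = ∫_{0}^{0.52} u^2·(1 - u/3)^2·e^(-u) du / ∫_{0}^{∞} u^2·(1 - u/3)^2·e^(-u) du.
An antiderivative of u^2·(1 - u/3)^2·e^(-u) is (-u^4 + 2·u^3 - 3·u^2 - 6·u - 6)·e^(-u)/9; evaluating from 0 to 0.52 gives ≈ 0.024380, while the full integral is 2/3.
Taking the ratio yields P = 0.03657.

P ≈ 0.0366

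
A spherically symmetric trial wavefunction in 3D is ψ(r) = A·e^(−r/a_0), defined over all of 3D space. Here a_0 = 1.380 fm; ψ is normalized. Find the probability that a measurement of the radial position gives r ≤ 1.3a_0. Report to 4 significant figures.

P ≈ 0.4816

P = ∫ |ψ|² 4πr² dr over r ≤ 1.3a_0.
The full normalization integral is A²·[π·a_0^3] = 1, fixing A².
Let u = r/a_0; then A², 4π and the length scale all cancel, so P = ∫_{0}^{1.3} u^2·e^(-2·u) du ÷ ∫_{0}^{∞} u^2·e^(-2·u) du.
Using ∫ u^2·e^(-2·u) du = -(2·u^2 + 2·u + 1)·e^(-2·u)/4, the numerator is 1/4 - 349·e^(-13/5)/200 and the denominator is 1/4.
Taking the ratio yields P = 0.48157.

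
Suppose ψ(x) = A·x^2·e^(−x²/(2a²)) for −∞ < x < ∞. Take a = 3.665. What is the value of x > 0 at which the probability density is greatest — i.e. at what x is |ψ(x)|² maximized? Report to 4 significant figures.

x ≈ 5.183

Differentiate |ψ(x)|² with respect to x and set to zero.
This gives x = √(2)·a.
With a = 3.665, the value of x > 0 at which the probability density is greatest is 5.1831.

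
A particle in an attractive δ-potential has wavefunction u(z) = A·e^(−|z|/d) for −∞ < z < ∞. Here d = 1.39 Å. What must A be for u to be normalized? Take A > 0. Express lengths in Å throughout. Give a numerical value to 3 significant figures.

Normalization requires ∫|u|² dz = 1, integrated from −∞ to ∞.
Carrying out the integral gives A² · d.
Setting this equal to 1 gives A² = 1/(d).
With d = 1.39: A² = 0.7194 and A = 0.8482.

A ≈ 0.848 Å^(-1/2)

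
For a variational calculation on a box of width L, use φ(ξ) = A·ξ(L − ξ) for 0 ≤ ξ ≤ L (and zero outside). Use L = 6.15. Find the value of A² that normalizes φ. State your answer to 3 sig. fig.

The normalization condition is ∫|φ|² dξ = 1 from 0 to L.
The integral (without the A² prefactor) comes out to L^5/30.
Setting this equal to 1 gives A² = 1/(L^5/30).
Substituting L = 6.15 gives A² = 0.003410, so A = 0.05839.

A^2 ≈ 0.00341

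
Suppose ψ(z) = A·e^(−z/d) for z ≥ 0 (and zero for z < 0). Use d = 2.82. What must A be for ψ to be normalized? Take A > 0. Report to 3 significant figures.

Require ∫ |ψ|² dz = 1 over the whole domain.
With ψ = A·e^(−z/d), the integral evaluates to A²·[d/2].
So A² = (d/2)^(−1).
Plugging in d = 2.82 yields A = 0.8422.

A ≈ 0.842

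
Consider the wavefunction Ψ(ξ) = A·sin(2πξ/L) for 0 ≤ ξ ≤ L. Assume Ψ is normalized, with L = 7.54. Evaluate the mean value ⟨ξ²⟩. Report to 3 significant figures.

⟨ξ^2⟩ ≈ 18.2

⟨ξ²⟩ = ∫ ξ^2 |Ψ|² dξ over the full domain.
Using sin²θ = (1 − cos 2θ)/2, the ratio of the moment integral to the normalization integral gives ⟨ξ²⟩ = -L^2/(8·π^2) + L^2/3.
With L = 7.54, ⟨ξ^2⟩ = 18.23.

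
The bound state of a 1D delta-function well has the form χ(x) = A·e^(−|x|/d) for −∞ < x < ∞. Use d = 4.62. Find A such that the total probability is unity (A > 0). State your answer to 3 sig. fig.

We need A² ∫|f|² dx = 1, taking the integral from −∞ to ∞.
With χ = A·e^(−|x|/d), the integral evaluates to A²·[d].
Hence A² = 1/[d].
Plugging in d = 4.62 yields A = 0.4652.

A ≈ 0.465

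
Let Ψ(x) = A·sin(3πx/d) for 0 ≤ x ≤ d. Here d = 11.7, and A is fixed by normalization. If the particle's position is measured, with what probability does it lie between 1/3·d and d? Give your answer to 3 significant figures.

P = ∫_{1/3·d}^{d} |Ψ(x)|² dx.
With A² fixed by ∫|Ψ|² = 1, i.e. A² = (d/2)^(−1), substitute and integrate.
Substituting u = x/d, A² and the length scale cancel in the ratio: P = ∫_{1/3}^{1} sin(3·π·u)^2 du / ∫_{0}^{1} sin(3·π·u)^2 du.
With ∫ sin(3·π·u)^2 du = u/2 - sin(6·π·u)/(12·π) + C, the region integral is 1/3 and the full one is 1/2.
This works out to P = 2/3.

P ≈ 0.667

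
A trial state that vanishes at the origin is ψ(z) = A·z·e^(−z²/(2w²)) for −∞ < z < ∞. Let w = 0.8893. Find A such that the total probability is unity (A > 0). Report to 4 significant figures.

A ≈ 1.267

The normalization condition is ∫|ψ|² dz = 1 from −∞ to ∞.
Carrying out the integral gives A² · √(π)·w^3/2.
With w = 0.8893: A² = 1.6044 and A = 1.2666.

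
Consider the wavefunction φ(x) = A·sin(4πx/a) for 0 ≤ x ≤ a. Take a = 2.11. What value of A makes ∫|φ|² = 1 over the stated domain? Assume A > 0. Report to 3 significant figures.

A ≈ 0.974

Require ∫ |φ|² dx = 1 over the whole domain.
Using sin²θ = (1 − cos 2θ)/2, the integral (without the A² prefactor) comes out to a/2.
Plugging in a = 2.11 yields A = 0.9736.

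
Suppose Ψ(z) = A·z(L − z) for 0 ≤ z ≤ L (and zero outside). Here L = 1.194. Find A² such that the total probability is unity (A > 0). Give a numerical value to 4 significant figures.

A^2 ≈ 12.36

Require ∫ |Ψ|² dz = 1 over the whole domain.
With Ψ = A·z(L − z), the integral evaluates to A²·[L^5/30].
With L = 1.194: A² = 12.362 and A = 3.5160.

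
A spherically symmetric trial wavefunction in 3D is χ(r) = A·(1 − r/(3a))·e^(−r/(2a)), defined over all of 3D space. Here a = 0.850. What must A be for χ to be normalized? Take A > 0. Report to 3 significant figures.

A ≈ 0.441

We need A² ∫|f|² 4πr² dr = 1, taking the integral from 0 to ∞.
In 3D with spherical symmetry the volume element is 4πr² dr.
Using ∫₀^∞ rⁿ e^(−αr) dr = n!/αⁿ⁺¹, ∫|χ|² 4πr² dr = A²·(8·π·a^3/3).
With a = 0.850: A² = 0.1944 and A = 0.4409.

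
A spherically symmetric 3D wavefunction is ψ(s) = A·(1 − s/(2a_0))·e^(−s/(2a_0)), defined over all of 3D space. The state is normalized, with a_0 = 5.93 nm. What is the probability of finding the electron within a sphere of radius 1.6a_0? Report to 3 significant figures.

With dV = 4πs²ds, the probability is ∫|ψ|² dV over s ≤ 1.6a_0.
Normalization gives A² = 1/(8·π·a_0^3).
In terms of u = s/a_0 (A², 4π and the length scale all cancel between numerator and denominator), P = [∫_{0}^{1.6} u^2·(1 - u/2)^2·e^(-u) du] / [∫_{0}^{∞} u^2·(1 - u/2)^2·e^(-u) du].
With ∫ u^2·(1 - u/2)^2·e^(-u) du = -(u^4/4 + u^2 + 2·u + 2)·e^(-u) + C, the region integral is 2 - 5874·e^(-8/5)/625 and the full one is 2.
This evaluates to P = 0.05125.

P ≈ 0.0512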